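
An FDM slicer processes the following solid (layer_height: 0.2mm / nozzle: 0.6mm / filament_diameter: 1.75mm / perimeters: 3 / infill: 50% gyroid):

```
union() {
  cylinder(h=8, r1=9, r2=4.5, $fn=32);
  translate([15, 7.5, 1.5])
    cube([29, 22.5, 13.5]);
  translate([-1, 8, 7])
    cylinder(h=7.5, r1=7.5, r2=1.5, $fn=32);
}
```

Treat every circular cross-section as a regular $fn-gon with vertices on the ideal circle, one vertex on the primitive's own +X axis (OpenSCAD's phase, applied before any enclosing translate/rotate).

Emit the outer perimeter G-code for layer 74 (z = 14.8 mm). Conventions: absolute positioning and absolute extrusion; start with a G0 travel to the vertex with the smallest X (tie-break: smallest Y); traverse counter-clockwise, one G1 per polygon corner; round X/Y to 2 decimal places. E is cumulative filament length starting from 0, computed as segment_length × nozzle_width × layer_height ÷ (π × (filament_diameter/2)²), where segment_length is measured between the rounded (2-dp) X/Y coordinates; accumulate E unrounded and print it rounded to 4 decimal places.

At z = 14.8 mm: the cone does not reach this height (z outside [0, 8]); the 29×22.5 cube at (15, 7.5) contributes its full rectangle; the cone at (-1, 8) is not intersected at this z (z outside [7, 14.5]); Merging all regions: only the 29×22.5 cube at (15, 7.5) is present, so the union is just that shape — 1 connected region. The outline is a single polygon with 4 vertices. Extrusion per mm of travel: 0.6 × 0.2 / (π × 0.875²) = 0.049890. Accumulating E over each segment gives final E = 5.1387.

G0 X15.00 Y7.50 Z14.80
G1 X44.00 Y7.50 E1.4468
G1 X44.00 Y30.00 E2.5693
G1 X15.00 Y30.00 E4.0162
G1 X15.00 Y7.50 E5.1387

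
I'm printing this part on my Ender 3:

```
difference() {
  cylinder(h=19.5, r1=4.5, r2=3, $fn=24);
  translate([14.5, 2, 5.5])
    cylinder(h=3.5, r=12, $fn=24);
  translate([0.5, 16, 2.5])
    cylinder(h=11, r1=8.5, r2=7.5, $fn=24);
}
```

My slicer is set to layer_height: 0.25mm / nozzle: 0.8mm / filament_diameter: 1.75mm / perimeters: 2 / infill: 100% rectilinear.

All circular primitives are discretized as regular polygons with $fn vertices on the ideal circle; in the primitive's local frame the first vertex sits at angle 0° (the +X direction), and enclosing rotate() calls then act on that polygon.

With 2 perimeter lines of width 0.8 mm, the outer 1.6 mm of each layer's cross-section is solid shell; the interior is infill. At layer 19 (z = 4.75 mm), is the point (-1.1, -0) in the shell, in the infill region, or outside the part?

At z = 4.75 mm: the cone (r1=4.5→r2=3) has section circumradius 4.135 here — a regular 24-gon; the cylinder at (14.5, 2) does not reach this height (z outside [5.5, 9]); the cone at (0.5, 16) (r1=8.5→r2=7.5) has section circumradius 8.295 here — a regular 24-gon; After the difference (first − rest): starting from the cone, the cone at (0.5, 16) misses the remaining region (no effect) — 1 connected region. Overall, the cross-section is a single solid region. The nearest boundary edge runs (-3.99, -1.07)→(-4.13, 0.00); distance from the point to it = 3.01 mm. The point is inside the cross-section and 3.01 mm from the nearest boundary — more than the 1.6 mm shell width (2 × 0.8), so it's in the infill interior.

infill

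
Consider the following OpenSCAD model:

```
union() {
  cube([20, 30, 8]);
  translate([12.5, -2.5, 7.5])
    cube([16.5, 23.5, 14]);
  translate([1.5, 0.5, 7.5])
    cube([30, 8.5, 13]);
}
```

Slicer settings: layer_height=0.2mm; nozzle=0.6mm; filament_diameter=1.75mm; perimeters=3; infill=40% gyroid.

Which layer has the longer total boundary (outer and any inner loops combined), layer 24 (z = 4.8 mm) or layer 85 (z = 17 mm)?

Layer 24 (z = 4.8): the 20×30 cube contributes its full rectangle (perimeter 100.00 mm); the cube at (12.5, -2.5) is not intersected at this z (z outside [7.5, 21.5]); the cube at (1.5, 0.5) is not intersected at this z (z outside [7.5, 20.5]); Taking the union: only the 20×30 cube is present, so the union is just that shape — boundary = 100.00 mm. So its perimeter = 100.00 mm. Layer 85 (z = 17): the cube is not intersected at this z (z outside [0, 8]); the cube at (12.5, -2.5) is present — its section is the full 16.5×23.5 rectangle (perimeter 80.00 mm); the cube at (1.5, 0.5) (footprint 30×8.5) is included at this height (perimeter 77.00 mm); Taking the union: the regions partially overlap (shared area 140.25 mm²), so the edge portions inside another operand are dropped and the merged outline is re-measured after clipping — boundary = 107.00 mm. So its perimeter = 107.00 mm. Layer 85 is larger (107.00 vs 100.00 mm).

layer 85 (z = 17 mm)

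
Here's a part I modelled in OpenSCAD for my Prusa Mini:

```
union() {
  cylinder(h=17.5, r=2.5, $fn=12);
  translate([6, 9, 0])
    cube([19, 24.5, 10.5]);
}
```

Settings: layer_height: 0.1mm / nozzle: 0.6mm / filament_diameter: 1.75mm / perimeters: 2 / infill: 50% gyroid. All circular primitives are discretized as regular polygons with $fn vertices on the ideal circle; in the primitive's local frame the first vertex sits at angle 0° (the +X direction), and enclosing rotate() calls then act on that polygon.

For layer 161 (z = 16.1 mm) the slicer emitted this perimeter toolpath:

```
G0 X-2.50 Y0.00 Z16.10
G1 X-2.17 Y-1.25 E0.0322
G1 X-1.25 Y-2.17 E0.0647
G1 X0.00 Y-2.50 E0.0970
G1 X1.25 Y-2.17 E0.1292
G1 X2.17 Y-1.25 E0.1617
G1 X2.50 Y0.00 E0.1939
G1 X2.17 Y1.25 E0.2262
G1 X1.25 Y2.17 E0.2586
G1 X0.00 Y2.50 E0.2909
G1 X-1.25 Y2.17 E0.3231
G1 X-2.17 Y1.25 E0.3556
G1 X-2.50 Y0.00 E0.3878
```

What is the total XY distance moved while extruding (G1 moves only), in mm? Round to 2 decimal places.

Sum the Euclidean lengths of each G1 segment: total = 15.55 mm.

15.55 mm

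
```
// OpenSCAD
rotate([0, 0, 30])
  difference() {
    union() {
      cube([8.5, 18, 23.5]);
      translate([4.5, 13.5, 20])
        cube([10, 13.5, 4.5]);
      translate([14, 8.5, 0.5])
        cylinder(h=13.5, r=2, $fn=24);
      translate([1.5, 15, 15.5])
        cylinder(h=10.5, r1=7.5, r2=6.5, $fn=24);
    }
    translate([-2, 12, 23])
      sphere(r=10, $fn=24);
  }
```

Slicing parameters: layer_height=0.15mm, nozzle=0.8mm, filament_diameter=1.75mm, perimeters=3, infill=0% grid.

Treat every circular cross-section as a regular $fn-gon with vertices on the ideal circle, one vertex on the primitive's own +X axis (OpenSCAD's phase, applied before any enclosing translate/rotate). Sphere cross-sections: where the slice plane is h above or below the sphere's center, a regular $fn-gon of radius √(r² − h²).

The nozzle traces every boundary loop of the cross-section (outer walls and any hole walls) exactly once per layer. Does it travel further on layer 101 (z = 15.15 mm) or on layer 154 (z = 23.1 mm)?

Layer 101 (z = 15.15): the cube (footprint 8.5×18) is included at this height (perimeter 53.00 mm); the cube at (4.5, 13.5) is not intersected at this z (z outside [20, 24.5]); the cylinder at (14, 8.5) does not reach this height (z outside [0.5, 14]); the cone at (1.5, 15) does not reach this height (z outside [15.5, 26]); Merging all regions: only the 8.5×18 cube is present, so the union is just that shape — boundary = 53.00 mm; the r=10 sphere at (-2, 12) slices to a regular 24-gon of circumradius 6.195 (√(r²−h²) with h=7.85 from center) (perimeter = 2·24·6.195·sin(180°/24) = 38.81 mm); After the difference (first − rest): starting from that combined region, the r=10 sphere at (-2, 12) partially overlaps it — only the 35.39 mm² overlap (of its 119.19 mm²) is removed, clipping the outline — boundary = 56.67 mm; (rotated 30° about Z; rotation is an isometry so areas/perimeters/island counts are preserved). So its perimeter = 56.67 mm. Layer 154 (z = 23.1): the cube is present — its section is the full 8.5×18 rectangle (perimeter 53.00 mm); the 10×13.5 cube at (4.5, 13.5) contributes its full rectangle (perimeter 47.00 mm); the cylinder at (14, 8.5) is not intersected at this z (z outside [0.5, 14]); the cone at (1.5, 15) contributes a regular 24-gon of circumradius 6.776 (interpolated between r1=7.5 and r2=6.5 at t=0.724) (perimeter = 2·24·6.776·sin(180°/24) = 42.45 mm); Merging all regions: the regions partially overlap (shared area 93.30 mm²), so the edge portions inside another operand are dropped and the merged outline is re-measured after clipping — boundary = 88.72 mm; the r=10 sphere at (-2, 12) slices to a regular 24-gon of circumradius 9.999 (√(r²−h²) with h=0.1 from center) (perimeter = 2·24·9.999·sin(180°/24) = 62.65 mm); After the difference (first − rest): starting from that combined region, the r=10 sphere at (-2, 12) partially overlaps it — only the 167.03 mm² overlap (of its 310.55 mm²) is removed, clipping the outline — boundary = 90.46 mm; (whole slice rotated 30° about Z — lengths, areas and connectivity unchanged). So its perimeter = 90.46 mm. Layer 154 is larger (90.46 vs 56.67 mm).

layer 154 (z = 23.1 mm)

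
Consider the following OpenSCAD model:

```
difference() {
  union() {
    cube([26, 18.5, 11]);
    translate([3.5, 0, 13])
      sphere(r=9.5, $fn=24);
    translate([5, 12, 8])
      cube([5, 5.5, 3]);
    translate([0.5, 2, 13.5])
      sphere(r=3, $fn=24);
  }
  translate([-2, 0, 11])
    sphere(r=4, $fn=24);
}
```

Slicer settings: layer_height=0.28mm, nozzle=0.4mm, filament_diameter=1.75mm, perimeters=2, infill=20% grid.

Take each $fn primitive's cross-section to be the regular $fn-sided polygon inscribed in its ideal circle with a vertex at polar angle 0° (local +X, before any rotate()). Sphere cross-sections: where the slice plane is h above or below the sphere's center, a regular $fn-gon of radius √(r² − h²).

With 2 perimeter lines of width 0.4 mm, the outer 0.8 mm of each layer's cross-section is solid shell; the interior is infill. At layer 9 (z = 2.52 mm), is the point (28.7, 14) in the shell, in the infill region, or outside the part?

outside

At z = 2.52 mm: the cube is present — its section is the full 26×18.5 rectangle; the sphere at (3.5, 0) is not intersected at this z (|z−center|=10.480 > r=9.5); the cube at (5, 12) does not reach this height (z outside [8, 11]); the sphere at (0.5, 2) is not intersected at this z (|z−center|=10.980 > r=3); Taking the union: only the 26×18.5 cube is present, so the union is just that shape — 1 connected region; the sphere at (-2, 0) is not intersected at this z (|z−center|=8.480 > r=4); Subtracting the remaining from the first: none of the subtracted shapes is present at this height, so the result so far is unchanged — 1 connected region. Overall, the cross-section is a single solid region. The nearest boundary edge runs (26.00, 0.00)→(26.00, 18.50); distance from the point to it = 2.70 mm. The point is not inside any of the regions above, so it lies outside the cross-section (2.70 mm from the nearest boundary).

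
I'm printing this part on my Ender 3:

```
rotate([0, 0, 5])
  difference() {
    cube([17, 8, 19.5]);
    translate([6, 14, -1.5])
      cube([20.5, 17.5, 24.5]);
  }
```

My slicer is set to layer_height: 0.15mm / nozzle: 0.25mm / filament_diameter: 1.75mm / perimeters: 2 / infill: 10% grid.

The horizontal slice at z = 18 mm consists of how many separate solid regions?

At z = 18 mm: the 17×8 cube contributes its full rectangle; the cube at (6, 14) is present — its section is the full 20.5×17.5 rectangle; After the difference (first − rest): starting from the 17×8 cube, the 20.5×17.5 cube at (6, 14) misses the remaining region (no effect) — 1 connected region; (whole slice rotated 5° about Z — lengths, areas and connectivity unchanged). The result has 1 disconnected region.

1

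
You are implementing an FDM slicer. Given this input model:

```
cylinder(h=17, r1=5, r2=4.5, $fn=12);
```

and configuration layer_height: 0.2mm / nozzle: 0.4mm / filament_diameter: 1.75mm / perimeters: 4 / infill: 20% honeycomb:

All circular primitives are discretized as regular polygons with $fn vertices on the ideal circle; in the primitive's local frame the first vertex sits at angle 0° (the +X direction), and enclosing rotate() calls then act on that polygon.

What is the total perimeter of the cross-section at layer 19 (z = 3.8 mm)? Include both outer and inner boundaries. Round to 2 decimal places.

At z = 3.8 mm: the cone (r1=5→r2=4.5) has section circumradius 4.888 here — a regular 12-gon (perimeter = 2·12·4.888·sin(180°/12) = 30.36 mm). Overall, the cross-section is a single solid region. Total boundary length (outer) = 30.36 mm.

30.36 mm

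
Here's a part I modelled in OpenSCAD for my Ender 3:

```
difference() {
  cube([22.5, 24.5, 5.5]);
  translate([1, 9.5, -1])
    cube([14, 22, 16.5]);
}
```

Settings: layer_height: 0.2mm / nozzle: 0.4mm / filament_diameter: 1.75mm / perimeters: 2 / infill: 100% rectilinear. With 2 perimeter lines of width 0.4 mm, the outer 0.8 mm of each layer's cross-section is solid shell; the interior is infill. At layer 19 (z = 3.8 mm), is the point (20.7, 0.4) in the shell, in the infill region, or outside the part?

At z = 3.8 mm: the 22.5×24.5 cube contributes its full rectangle; the cube at (1, 9.5) is present — its section is the full 14×22 rectangle; After the difference (first − rest): starting from the 22.5×24.5 cube, the 14×22 cube at (1, 9.5) partially overlaps it — only the 210.00 mm² overlap (of its 308.00 mm²) is removed, clipping the outline — 1 connected region. Overall, the cross-section is a single solid region. The nearest boundary edge runs (22.50, 0.00)→(0.00, 0.00); distance from the point to it = 0.40 mm. The point is inside the cross-section, 0.40 mm from the nearest boundary — within the 0.8 mm shell band (2 × 0.4).

shell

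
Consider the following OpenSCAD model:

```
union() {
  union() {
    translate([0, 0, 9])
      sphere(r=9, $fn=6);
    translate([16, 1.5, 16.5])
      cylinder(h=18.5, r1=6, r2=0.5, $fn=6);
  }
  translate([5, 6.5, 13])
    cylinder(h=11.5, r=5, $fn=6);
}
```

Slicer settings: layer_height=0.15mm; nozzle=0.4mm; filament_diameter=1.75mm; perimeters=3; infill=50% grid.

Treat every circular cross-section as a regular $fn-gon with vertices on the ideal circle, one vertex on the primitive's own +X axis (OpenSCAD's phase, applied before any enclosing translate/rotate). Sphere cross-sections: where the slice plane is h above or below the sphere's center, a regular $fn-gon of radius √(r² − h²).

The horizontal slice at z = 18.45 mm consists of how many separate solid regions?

At z = 18.45 mm: the sphere is absent (|z−center|=9.450 > r=9); the cone at (16, 1.5): at t=0.105 of its height the radius interpolates to r₁+(r₂−r₁)t = 5.420, giving a regular 6-gon of that circumradius; Taking the union: only the cone at (16, 1.5) is present, so the union is just that shape — 1 connected region; the r=5 cylinder at (5, 6.5) gives a regular 6-gon of circumradius 5 (constant along its height); Merging all regions: the 2 present regions are separate (no shared area or edge), so areas and boundary lengths simply add and each stays a separate island — 2 connected regions. The result has 2 disconnected regions.

2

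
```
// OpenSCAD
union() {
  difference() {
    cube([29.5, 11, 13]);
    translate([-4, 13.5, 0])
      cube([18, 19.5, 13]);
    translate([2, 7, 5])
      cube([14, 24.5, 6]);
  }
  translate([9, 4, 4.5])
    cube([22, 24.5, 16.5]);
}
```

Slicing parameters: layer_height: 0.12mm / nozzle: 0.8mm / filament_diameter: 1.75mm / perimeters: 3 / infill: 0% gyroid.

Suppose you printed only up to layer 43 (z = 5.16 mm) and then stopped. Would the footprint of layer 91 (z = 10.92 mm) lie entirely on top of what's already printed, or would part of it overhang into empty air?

Compare the two slices. At z = 5.16: the 29.5×11 cube contributes its full rectangle (area 324.50 mm²); the cube at (-4, 13.5) (footprint 18×19.5) is included at this height (area 351.00 mm²); the 14×24.5 cube at (2, 7) contributes its full rectangle (area 343.00 mm²); Subtracting the remaining from the first: starting from the 29.5×11 cube (324.50 mm²), the 18×19.5 cube at (-4, 13.5) misses the remaining region (no effect); the 14×24.5 cube at (2, 7) partially overlaps it — only the 56.00 mm² overlap (of its 343.00 mm²) is removed, clipping the outline — area = 268.50 mm²; the cube at (9, 4) is present — its section is the full 22×24.5 rectangle (area 539.00 mm²); Merging all regions: the regions partially overlap — summed areas 807.50 mm² minus the doubly-counted overlap 115.50 mm² gives 692.00 mm² — area = 692.00 mm². At z = 10.92: the cube is present — its section is the full 29.5×11 rectangle (area 324.50 mm²); the cube at (-4, 13.5) is present — its section is the full 18×19.5 rectangle (area 351.00 mm²); the cube at (2, 7) (footprint 14×24.5) is included at this height (area 343.00 mm²); After the difference (first − rest): starting from the 29.5×11 cube (324.50 mm²), the 18×19.5 cube at (-4, 13.5) misses the remaining region (no effect); the 14×24.5 cube at (2, 7) partially overlaps it — only the 56.00 mm² overlap (of its 343.00 mm²) is removed, clipping the outline — area = 268.50 mm²; the cube at (9, 4) (footprint 22×24.5) is included at this height (area 539.00 mm²); Combining (union): the regions partially overlap — summed areas 807.50 mm² minus the doubly-counted overlap 115.50 mm² gives 692.00 mm² — area = 692.00 mm². Checking containment: the cross-section at z = 10.92 is a subset of the cross-section at z = 5.16.

entirely on top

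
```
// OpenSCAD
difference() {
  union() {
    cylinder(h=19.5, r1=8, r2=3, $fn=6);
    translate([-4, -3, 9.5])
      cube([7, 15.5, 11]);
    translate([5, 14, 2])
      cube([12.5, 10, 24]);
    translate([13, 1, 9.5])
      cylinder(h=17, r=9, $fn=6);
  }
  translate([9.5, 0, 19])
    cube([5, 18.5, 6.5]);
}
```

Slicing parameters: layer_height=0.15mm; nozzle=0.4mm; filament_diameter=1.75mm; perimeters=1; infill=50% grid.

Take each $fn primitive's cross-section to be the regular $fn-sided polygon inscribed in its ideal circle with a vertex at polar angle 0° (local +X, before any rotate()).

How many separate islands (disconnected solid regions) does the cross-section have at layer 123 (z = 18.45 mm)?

3

At z = 18.45 mm: the cone (r1=8→r2=3) has section circumradius 3.269 here — a regular 6-gon; the cube at (-4, -3) is present — its section is the full 7×15.5 rectangle; the cube at (5, 14) (footprint 12.5×10) is included at this height; the cylinder at (13, 1): section is a regular 6-gon, circumradius r=9; Merging all regions: the regions partially overlap (shared area 27.64 mm²), so overlapping operands fuse into one piece — 3 connected regions; the cube at (9.5, 0) does not reach this height (z outside [19, 25.5]); Subtracting the remaining from the first: none of the subtracted shapes is present at this height, so the result so far is unchanged — 3 connected regions. Overall, the cross-section has 3 separate islands. Island count = 3.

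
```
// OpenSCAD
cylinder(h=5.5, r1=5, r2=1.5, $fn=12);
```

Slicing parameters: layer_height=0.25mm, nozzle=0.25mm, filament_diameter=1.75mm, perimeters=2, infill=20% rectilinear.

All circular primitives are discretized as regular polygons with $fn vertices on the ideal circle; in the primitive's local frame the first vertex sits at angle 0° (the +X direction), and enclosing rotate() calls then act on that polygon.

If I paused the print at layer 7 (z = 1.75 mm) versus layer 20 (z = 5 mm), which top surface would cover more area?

layer 7 (z = 1.75 mm)

Layer 7 (z = 1.75): the cone (r1=5→r2=1.5) has section circumradius 3.886 here — a regular 12-gon (area = (12/2)·3.886²·sin(360°/12) = 45.31 mm²). So its area = 45.31 mm². Layer 20 (z = 5): the cone: at t=0.909 of its height the radius interpolates to r₁+(r₂−r₁)t = 1.818, giving a regular 12-gon of that circumradius (area = (12/2)·1.818²·sin(360°/12) = 9.92 mm²). So its area = 9.92 mm². Layer 7 is larger (45.31 vs 9.92 mm²).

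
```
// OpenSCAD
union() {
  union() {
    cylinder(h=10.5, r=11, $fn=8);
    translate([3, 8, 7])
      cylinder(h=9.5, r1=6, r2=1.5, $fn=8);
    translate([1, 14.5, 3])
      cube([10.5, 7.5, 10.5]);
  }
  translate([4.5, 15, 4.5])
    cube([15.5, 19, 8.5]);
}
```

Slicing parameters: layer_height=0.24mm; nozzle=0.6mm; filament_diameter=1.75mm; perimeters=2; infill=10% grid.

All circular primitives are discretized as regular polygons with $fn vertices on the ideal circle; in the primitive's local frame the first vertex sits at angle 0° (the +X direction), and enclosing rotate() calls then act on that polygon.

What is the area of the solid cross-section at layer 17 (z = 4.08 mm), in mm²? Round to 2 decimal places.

At z = 4.08 mm: the r=11 cylinder contributes a regular 8-gon of circumradius 11 (area = (8/2)·11.000²·sin(360°/8) = 342.24 mm²); the cone at (3, 8) is absent (z outside [7, 16.5]); the 10.5×7.5 cube at (1, 14.5) contributes its full rectangle (area 78.75 mm²); Combining (union): the 2 present regions are separate (no shared area or edge), so areas and boundary lengths simply add and each stays a separate island — area = 420.99 mm²; the cube at (4.5, 15) is absent (z outside [4.5, 13]); Merging all regions: only that combined region is present, so the union is just that shape — area = 420.99 mm². Overall, the cross-section has 2 separate islands. Net area = 420.99 mm².

420.99 mm²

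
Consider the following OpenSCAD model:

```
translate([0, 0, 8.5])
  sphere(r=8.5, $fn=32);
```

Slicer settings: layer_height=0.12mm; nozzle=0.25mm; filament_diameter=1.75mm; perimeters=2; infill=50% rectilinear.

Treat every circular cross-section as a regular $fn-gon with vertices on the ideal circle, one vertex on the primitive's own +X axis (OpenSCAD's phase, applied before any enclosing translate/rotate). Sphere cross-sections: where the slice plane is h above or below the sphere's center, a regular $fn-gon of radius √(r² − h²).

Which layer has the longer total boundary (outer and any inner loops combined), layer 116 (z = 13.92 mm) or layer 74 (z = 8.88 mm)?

Layer 116 (z = 13.92): the sphere: section is a regular 32-gon, circumradius = √(r²−h²) = √(8.5²−5.42²) = 6.548 (perimeter = 2·32·6.548·sin(180°/32) = 41.07 mm). So its perimeter = 41.07 mm. Layer 74 (z = 8.88): the r=8.5 sphere contributes a regular 32-gon of circumradius √(8.5²−0.38²) = 8.492 (perimeter = 2·32·8.492·sin(180°/32) = 53.27 mm). So its perimeter = 53.27 mm. Layer 74 is larger (53.27 vs 41.07 mm).

layer 74 (z = 8.88 mm)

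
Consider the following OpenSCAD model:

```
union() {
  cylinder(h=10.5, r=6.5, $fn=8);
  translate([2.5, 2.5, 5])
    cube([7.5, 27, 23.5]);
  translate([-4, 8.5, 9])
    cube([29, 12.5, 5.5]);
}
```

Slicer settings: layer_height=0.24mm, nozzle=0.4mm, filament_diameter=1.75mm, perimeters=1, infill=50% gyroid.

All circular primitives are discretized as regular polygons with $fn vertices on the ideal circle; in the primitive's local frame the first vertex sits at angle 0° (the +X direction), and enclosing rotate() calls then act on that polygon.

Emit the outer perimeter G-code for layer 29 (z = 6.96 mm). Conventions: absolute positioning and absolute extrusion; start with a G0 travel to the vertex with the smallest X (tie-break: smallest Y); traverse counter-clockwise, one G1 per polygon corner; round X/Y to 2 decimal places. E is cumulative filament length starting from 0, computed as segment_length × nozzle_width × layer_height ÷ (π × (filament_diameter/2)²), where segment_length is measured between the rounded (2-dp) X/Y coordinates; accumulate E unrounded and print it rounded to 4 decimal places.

At z = 6.96 mm: the r=6.5 cylinder gives a regular 8-gon of circumradius 6.5 (constant along its height); the cube at (2.5, 2.5) is present — its section is the full 7.5×27 rectangle; the cube at (-4, 8.5) is absent (z outside [9, 14.5]); Merging all regions: the regions partially overlap (shared area 6.21 mm²), so overlapping operands fuse into one piece — 1 connected region. The outline is a single polygon with 12 vertices. Extrusion per mm of travel: 0.4 × 0.24 / (π × 0.875²) = 0.039912. Accumulating E over each segment gives final E = 3.9256.

G0 X-6.50 Y0.00 Z6.96
G1 X-4.60 Y-4.60 E0.1986
G1 X0.00 Y-6.50 E0.3973
G1 X4.60 Y-4.60 E0.5959
G1 X6.50 Y0.00 E0.7946
G1 X5.46 Y2.50 E0.9026
G1 X10.00 Y2.50 E1.0838
G1 X10.00 Y29.50 E2.1615
G1 X2.50 Y29.50 E2.4608
G1 X2.50 Y5.46 E3.4203
G1 X0.00 Y6.50 E3.5284
G1 X-4.60 Y4.60 E3.7270
G1 X-6.50 Y0.00 E3.9256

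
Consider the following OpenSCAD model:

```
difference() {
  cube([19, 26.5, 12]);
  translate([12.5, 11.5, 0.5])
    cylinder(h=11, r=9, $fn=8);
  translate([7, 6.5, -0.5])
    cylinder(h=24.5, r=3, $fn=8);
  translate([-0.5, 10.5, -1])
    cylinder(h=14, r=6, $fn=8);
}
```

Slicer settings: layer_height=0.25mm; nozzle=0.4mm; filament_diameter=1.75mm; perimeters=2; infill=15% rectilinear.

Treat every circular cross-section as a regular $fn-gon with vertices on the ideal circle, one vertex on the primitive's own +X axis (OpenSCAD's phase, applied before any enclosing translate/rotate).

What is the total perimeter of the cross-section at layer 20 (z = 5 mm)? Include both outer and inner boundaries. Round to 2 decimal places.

At z = 5 mm: the cube (footprint 19×26.5) is included at this height (perimeter 91.00 mm); the cylinder at (12.5, 11.5): section is a regular 8-gon, circumradius r=9 (perimeter = 2·8·9.000·sin(180°/8) = 55.11 mm); the cylinder at (7, 6.5): section is a regular 8-gon, circumradius r=3 (perimeter = 2·8·3.000·sin(180°/8) = 18.37 mm); the cylinder at (-0.5, 10.5): section is a regular 8-gon, circumradius r=6 (perimeter = 2·8·6.000·sin(180°/8) = 36.74 mm); Taking the first minus the rest: starting from the 19×26.5 cube, the r=9 cylinder at (12.5, 11.5) partially overlaps it — only the 214.01 mm² overlap (of its 229.10 mm²) is removed, clipping the outline; the r=3 cylinder at (7, 6.5) partially overlaps it — only the 7.12 mm² overlap (of its 25.46 mm²) is removed, clipping the outline; the r=6 cylinder at (-0.5, 10.5) partially overlaps it — only the 40.39 mm² overlap (of its 101.82 mm²) is removed, clipping the outline — boundary = 118.40 mm. Overall, the cross-section has 2 separate islands. Total boundary length (outer) = 118.40 mm.

118.40 mm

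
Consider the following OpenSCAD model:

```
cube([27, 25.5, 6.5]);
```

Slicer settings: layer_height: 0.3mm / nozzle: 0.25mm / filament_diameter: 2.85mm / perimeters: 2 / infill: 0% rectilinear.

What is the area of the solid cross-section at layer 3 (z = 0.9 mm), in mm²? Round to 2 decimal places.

688.50 mm²

At z = 0.9 mm: the 27×25.5 cube contributes its full rectangle (area 688.50 mm²). Overall, the cross-section is a single solid region. Net area = 688.50 mm².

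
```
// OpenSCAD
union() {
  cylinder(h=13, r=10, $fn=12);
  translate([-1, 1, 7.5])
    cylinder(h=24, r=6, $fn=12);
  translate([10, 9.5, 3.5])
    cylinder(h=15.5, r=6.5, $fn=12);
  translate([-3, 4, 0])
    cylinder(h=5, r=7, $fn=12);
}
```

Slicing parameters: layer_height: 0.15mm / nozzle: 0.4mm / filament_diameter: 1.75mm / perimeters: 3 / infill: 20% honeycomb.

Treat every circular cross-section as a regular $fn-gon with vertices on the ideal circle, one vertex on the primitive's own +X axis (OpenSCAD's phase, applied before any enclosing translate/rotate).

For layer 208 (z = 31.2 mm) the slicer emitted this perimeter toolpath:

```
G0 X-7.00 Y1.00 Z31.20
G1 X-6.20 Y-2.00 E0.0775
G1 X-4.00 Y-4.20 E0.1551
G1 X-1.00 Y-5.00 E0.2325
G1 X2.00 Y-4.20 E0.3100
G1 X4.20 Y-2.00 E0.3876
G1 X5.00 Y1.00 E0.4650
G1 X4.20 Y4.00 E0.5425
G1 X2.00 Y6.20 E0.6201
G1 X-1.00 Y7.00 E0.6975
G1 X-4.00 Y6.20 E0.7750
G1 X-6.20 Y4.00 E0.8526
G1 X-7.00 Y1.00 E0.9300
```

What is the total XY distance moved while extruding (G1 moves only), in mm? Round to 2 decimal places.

37.28 mm

Sum the Euclidean lengths of each G1 segment: total = 37.28 mm.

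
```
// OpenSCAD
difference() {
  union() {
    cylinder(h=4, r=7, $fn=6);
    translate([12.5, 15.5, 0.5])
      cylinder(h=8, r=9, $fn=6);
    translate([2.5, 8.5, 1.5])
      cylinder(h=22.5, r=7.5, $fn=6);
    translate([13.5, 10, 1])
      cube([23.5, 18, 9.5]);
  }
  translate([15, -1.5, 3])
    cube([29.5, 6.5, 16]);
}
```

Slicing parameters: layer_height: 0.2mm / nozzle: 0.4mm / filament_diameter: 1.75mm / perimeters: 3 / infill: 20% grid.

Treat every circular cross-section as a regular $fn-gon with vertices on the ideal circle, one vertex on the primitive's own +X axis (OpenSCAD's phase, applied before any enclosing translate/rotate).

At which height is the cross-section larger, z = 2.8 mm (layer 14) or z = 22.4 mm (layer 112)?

layer 14 (z = 2.8 mm)

Layer 14 (z = 2.8): the cylinder: section is a regular 6-gon, circumradius r=7 (area = (6/2)·7.000²·sin(360°/6) = 127.31 mm²); the cylinder at (12.5, 15.5): section is a regular 6-gon, circumradius r=9 (area = (6/2)·9.000²·sin(360°/6) = 210.44 mm²); the r=7.5 cylinder at (2.5, 8.5) contributes a regular 6-gon of circumradius 7.5 (area = (6/2)·7.500²·sin(360°/6) = 146.14 mm²); the 23.5×18 cube at (13.5, 10) contributes its full rectangle (area 423.00 mm²); Merging all regions: the regions partially overlap — summed areas 906.89 mm² minus the doubly-counted overlap 126.41 mm² gives 780.48 mm² — area = 780.48 mm²; the cube at (15, -1.5) is absent (z outside [3, 19]); Subtracting the remaining from the first: none of the subtracted shapes is present at this height, so the result so far is unchanged — area = 780.48 mm². So its area = 780.48 mm². Layer 112 (z = 22.4): the cylinder does not reach this height (z outside [0, 4]); the cylinder at (12.5, 15.5) is not intersected at this z (z outside [0.5, 8.5]); the cylinder at (2.5, 8.5): section is a regular 6-gon, circumradius r=7.5 (area = (6/2)·7.500²·sin(360°/6) = 146.14 mm²); the cube at (13.5, 10) does not reach this height (z outside [1, 10.5]); Taking the union: only the r=7.5 cylinder at (2.5, 8.5) is present, so the union is just that shape — area = 146.14 mm²; the cube at (15, -1.5) is not intersected at this z (z outside [3, 19]); Subtracting the remaining from the first: none of the subtracted shapes is present at this height, so that combined region is unchanged — area = 146.14 mm². So its area = 146.14 mm². Layer 14 is larger (780.48 vs 146.14 mm²).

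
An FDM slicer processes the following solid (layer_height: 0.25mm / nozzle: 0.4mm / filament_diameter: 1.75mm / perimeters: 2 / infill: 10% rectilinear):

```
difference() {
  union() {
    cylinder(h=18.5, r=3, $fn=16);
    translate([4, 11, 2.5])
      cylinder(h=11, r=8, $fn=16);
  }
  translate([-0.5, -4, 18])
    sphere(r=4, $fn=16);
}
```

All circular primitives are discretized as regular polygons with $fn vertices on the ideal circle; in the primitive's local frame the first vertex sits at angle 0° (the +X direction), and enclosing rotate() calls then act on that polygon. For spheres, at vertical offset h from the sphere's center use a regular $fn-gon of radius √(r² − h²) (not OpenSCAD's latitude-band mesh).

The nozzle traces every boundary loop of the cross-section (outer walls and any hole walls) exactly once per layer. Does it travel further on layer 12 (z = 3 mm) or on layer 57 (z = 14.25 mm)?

layer 12 (z = 3 mm)

Layer 12 (z = 3): the cylinder: section is a regular 16-gon, circumradius r=3 (perimeter = 2·16·3.000·sin(180°/16) = 18.73 mm); the r=8 cylinder at (4, 11) contributes a regular 16-gon of circumradius 8 (perimeter = 2·16·8.000·sin(180°/16) = 49.94 mm); Merging all regions: the 2 present regions are separate (no shared area or edge), so areas and boundary lengths simply add and each stays a separate island — boundary = 68.67 mm; the sphere at (-0.5, -4) does not reach this height (|z−center|=15.000 > r=4); After the difference (first − rest): none of the subtracted shapes is present at this height, so the result so far is unchanged — boundary = 68.67 mm. So its perimeter = 68.67 mm. Layer 57 (z = 14.25): the cylinder: section is a regular 16-gon, circumradius r=3 (perimeter = 2·16·3.000·sin(180°/16) = 18.73 mm); the cylinder at (4, 11) is not intersected at this z (z outside [2.5, 13.5]); Combining (union): only the r=3 cylinder is present, so the union is just that shape — boundary = 18.73 mm; the r=4 sphere at (-0.5, -4) contributes a regular 16-gon of circumradius √(4²−3.75²) = 1.392 (perimeter = 2·16·1.392·sin(180°/16) = 8.69 mm); After the difference (first − rest): starting from that combined region, the r=4 sphere at (-0.5, -4) partially overlaps it — only the 0.30 mm² overlap (of its 5.93 mm²) is removed, clipping the outline — boundary = 18.80 mm. So its perimeter = 18.80 mm. Layer 12 is larger (68.67 vs 18.80 mm).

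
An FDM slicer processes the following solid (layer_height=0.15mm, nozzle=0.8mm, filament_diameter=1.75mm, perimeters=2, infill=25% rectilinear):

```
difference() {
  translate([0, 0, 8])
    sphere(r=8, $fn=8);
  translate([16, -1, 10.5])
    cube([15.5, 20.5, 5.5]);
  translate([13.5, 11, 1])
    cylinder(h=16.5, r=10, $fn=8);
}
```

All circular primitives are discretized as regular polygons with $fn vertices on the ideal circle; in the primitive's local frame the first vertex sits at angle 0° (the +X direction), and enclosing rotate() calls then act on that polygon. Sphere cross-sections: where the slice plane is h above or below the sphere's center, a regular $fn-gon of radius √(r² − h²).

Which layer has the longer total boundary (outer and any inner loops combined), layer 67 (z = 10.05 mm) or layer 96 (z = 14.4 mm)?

Layer 67 (z = 10.05): the r=8 sphere contributes a regular 8-gon of circumradius √(8²−2.05²) = 7.733 (perimeter = 2·8·7.733·sin(180°/8) = 47.35 mm); the cube at (16, -1) does not reach this height (z outside [10.5, 16]); the r=10 cylinder at (13.5, 11) gives a regular 8-gon of circumradius 10 (constant along its height) (perimeter = 2·8·10.000·sin(180°/8) = 61.23 mm); Subtracting the remaining from the first: starting from the r=8 sphere, the r=10 cylinder at (13.5, 11) misses the remaining region (no effect) — boundary = 47.35 mm. So its perimeter = 47.35 mm. Layer 96 (z = 14.4): the r=8 sphere contributes a regular 8-gon of circumradius √(8²−6.4²) = 4.800 (perimeter = 2·8·4.800·sin(180°/8) = 29.39 mm); the 15.5×20.5 cube at (16, -1) contributes its full rectangle (perimeter 72.00 mm); the cylinder at (13.5, 11): section is a regular 8-gon, circumradius r=10 (perimeter = 2·8·10.000·sin(180°/8) = 61.23 mm); Subtracting the remaining from the first: starting from the r=8 sphere, the 15.5×20.5 cube at (16, -1) misses the remaining region (no effect); the r=10 cylinder at (13.5, 11) misses the remaining region (no effect) — boundary = 29.39 mm. So its perimeter = 29.39 mm. Layer 67 is larger (47.35 vs 29.39 mm).

layer 67 (z = 10.05 mm)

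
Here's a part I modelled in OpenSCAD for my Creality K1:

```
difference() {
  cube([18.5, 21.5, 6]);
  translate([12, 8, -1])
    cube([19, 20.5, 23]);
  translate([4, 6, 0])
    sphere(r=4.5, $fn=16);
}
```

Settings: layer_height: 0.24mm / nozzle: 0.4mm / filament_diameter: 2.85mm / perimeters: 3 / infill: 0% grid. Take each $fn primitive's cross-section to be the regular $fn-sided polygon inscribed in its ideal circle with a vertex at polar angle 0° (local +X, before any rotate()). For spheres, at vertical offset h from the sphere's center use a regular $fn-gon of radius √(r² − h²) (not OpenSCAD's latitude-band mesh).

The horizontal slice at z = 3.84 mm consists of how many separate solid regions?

At z = 3.84 mm: the 18.5×21.5 cube contributes its full rectangle; the 19×20.5 cube at (12, 8) contributes its full rectangle; the sphere at (4, 6): section is a regular 16-gon, circumradius = √(r²−h²) = √(4.5²−3.84²) = 2.346; After the difference (first − rest): starting from the 18.5×21.5 cube, the 19×20.5 cube at (12, 8) partially overlaps it — only the 87.75 mm² overlap (of its 389.50 mm²) is removed, clipping the outline; the r=4.5 sphere at (4, 6) lies wholly inside it (removes its full 16.85 mm² and its 14.65 mm outline becomes a hole wall) — 1 connected region with 1 hole. The result has 1 disconnected region.

1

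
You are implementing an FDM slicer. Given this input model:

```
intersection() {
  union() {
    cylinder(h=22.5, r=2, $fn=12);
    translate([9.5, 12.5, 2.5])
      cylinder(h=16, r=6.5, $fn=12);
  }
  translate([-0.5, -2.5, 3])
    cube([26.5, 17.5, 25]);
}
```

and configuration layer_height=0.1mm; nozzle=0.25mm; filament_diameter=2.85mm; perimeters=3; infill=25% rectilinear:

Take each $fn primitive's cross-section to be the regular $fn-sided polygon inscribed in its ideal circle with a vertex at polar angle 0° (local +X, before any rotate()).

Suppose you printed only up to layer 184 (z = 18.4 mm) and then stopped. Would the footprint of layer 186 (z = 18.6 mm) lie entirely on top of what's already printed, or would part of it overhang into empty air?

entirely on top

Compare the two slices. At z = 18.4: the cylinder: section is a regular 12-gon, circumradius r=2 (area = (12/2)·2.000²·sin(360°/12) = 12.00 mm²); the cylinder at (9.5, 12.5): section is a regular 12-gon, circumradius r=6.5 (area = (12/2)·6.500²·sin(360°/12) = 126.75 mm²); Combining (union): the 2 present regions are separate (no shared area or edge), so areas and boundary lengths simply add and each stays a separate island — area = 138.75 mm²; the 26.5×17.5 cube at (-0.5, -2.5) contributes its full rectangle (area 463.75 mm²); Keeping only the common overlap: the 26.5×17.5 cube at (-0.5, -2.5) partially overlaps the result so far; clipping to the common part keeps 102.13 mm² — area = 102.13 mm². At z = 18.6: the cylinder: section is a regular 12-gon, circumradius r=2 (area = (12/2)·2.000²·sin(360°/12) = 12.00 mm²); the cylinder at (9.5, 12.5) is absent (z outside [2.5, 18.5]); Merging all regions: only the r=2 cylinder is present, so the union is just that shape — area = 12.00 mm²; the cube at (-0.5, -2.5) is present — its section is the full 26.5×17.5 rectangle (area 463.75 mm²); Keeping only the common overlap: the 26.5×17.5 cube at (-0.5, -2.5) partially overlaps that combined region; clipping to the common part keeps 7.93 mm² — area = 7.93 mm². Checking containment: the cross-section at z = 18.6 is a subset of the cross-section at z = 18.4.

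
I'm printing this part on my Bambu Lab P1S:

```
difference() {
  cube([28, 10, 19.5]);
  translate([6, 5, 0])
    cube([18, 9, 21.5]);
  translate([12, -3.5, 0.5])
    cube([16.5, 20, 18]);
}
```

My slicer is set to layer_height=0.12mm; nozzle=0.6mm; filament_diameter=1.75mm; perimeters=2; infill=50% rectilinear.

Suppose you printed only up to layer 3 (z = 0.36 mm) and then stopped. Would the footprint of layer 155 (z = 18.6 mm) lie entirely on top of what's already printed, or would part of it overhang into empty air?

entirely on top

Compare the two slices. At z = 0.36: the cube (footprint 28×10) is included at this height (area 280.00 mm²); the 18×9 cube at (6, 5) contributes its full rectangle (area 162.00 mm²); the cube at (12, -3.5) is absent (z outside [0.5, 18.5]); After the difference (first − rest): starting from the 28×10 cube (280.00 mm²), the 18×9 cube at (6, 5) partially overlaps it — only the 90.00 mm² overlap (of its 162.00 mm²) is removed, clipping the outline — area = 190.00 mm². At z = 18.6: the cube is present — its section is the full 28×10 rectangle (area 280.00 mm²); the 18×9 cube at (6, 5) contributes its full rectangle (area 162.00 mm²); the cube at (12, -3.5) is not intersected at this z (z outside [0.5, 18.5]); After the difference (first − rest): starting from the 28×10 cube (280.00 mm²), the 18×9 cube at (6, 5) partially overlaps it — only the 90.00 mm² overlap (of its 162.00 mm²) is removed, clipping the outline — area = 190.00 mm². Checking containment: the cross-section at z = 18.6 is a subset of the cross-section at z = 0.36.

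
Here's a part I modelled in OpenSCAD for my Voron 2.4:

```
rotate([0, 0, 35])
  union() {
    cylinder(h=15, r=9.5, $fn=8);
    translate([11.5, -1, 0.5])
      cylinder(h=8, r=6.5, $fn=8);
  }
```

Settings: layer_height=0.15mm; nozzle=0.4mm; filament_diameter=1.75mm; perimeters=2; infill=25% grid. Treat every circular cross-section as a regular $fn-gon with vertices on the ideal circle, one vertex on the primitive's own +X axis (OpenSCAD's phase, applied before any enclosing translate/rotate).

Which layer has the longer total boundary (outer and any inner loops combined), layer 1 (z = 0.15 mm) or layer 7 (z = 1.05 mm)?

Layer 1 (z = 0.15): the cylinder: section is a regular 8-gon, circumradius r=9.5 (perimeter = 2·8·9.500·sin(180°/8) = 58.17 mm); the cylinder at (11.5, -1) is not intersected at this z (z outside [0.5, 8.5]); Taking the union: only the r=9.5 cylinder is present, so the union is just that shape — boundary = 58.17 mm; (rotated 35° about Z; rotation is an isometry so areas/perimeters/island counts are preserved). So its perimeter = 58.17 mm. Layer 7 (z = 1.05): the r=9.5 cylinder gives a regular 8-gon of circumradius 9.5 (constant along its height) (perimeter = 2·8·9.500·sin(180°/8) = 58.17 mm); the r=6.5 cylinder at (11.5, -1) gives a regular 8-gon of circumradius 6.5 (constant along its height) (perimeter = 2·8·6.500·sin(180°/8) = 39.80 mm); Merging all regions: the regions partially overlap (shared area 23.68 mm²), so the edge portions inside another operand are dropped and the merged outline is re-measured after clipping — boundary = 76.26 mm; (rotated 35° about Z; rotation is an isometry so areas/perimeters/island counts are preserved). So its perimeter = 76.26 mm. Layer 7 is larger (76.26 vs 58.17 mm).

layer 7 (z = 1.05 mm)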